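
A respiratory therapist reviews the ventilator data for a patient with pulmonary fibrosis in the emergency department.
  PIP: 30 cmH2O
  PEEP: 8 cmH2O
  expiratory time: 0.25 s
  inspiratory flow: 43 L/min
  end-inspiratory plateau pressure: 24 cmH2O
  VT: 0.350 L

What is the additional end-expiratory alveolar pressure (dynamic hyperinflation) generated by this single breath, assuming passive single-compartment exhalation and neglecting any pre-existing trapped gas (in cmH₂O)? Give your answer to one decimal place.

4.1

Flow: 43 L/min ÷ 60 = 0.7167 L/s.
R = (PIP − Pplat)/V̇ = (30 − 24) / 0.7167 = 6.0/0.7167 = 8.372 cmH2O·s/L.
C = Vt/(Pplat − PEEP) = 350.0 / (24 − 8) = 350.0/16.0 = 21.875 mL/cmH2O.
τ = R × C = 8.372 × 0.02188 L/cmH2O = 0.1832 s.
Fraction remaining = e^(−Te/τ) = e^(−0.25/0.1832) = 0.2555; trapped volume = 350.0 × 0.2555 = 89.425 mL.
Additional alveolar pressure from trapping ≈ V_trapped / C = 89.425 / 21.875 = 4.088 cmH2O.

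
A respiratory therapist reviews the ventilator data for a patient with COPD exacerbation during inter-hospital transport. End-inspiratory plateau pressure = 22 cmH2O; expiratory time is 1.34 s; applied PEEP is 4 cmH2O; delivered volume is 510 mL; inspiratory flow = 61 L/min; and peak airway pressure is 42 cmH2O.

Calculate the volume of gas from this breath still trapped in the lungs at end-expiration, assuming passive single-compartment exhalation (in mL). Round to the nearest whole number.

Flow: 61 L/min ÷ 60 = 1.0167 L/s.
R = (PIP − Pplat)/V̇ = (42 − 22) / 1.0167 = 20.0/1.0167 = 19.671 cmH2O·s/L.
C = Vt/(Pplat − PEEP) = 510.0 / (22 − 4) = 510.0/18.0 = 28.333 mL/cmH2O.
τ = R × C = 19.671 × 0.02833 L/cmH2O = 0.5573 s.
Fraction remaining = e^(−Te/τ) = e^(−1.34/0.5573) = 0.09032.
Trapped volume = 510.0 × 0.09032 = 46.063 mL.

46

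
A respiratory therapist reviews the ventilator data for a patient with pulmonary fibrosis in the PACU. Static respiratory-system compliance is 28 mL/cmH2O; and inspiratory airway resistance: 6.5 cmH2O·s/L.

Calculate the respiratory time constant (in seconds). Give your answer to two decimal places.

τ = R × C = 6.5 × 28 mL/cmH2O = 6.5 × 0.028 L/cmH2O = 0.182 s.

0.18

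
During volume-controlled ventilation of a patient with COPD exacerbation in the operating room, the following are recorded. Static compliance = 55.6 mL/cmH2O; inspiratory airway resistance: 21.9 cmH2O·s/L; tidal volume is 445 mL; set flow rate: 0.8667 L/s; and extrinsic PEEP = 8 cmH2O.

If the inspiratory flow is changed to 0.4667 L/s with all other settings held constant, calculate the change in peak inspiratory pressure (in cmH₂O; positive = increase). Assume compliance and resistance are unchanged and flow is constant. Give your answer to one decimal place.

-8.8

PIP = Vt/C + R·V̇ + PEEP (constant-flow equation of motion).
Only the resistive term changes: ΔPIP = R × ΔV̇ = 21.9 × (0.4667 − 0.8667) = 21.9 × -0.4 = -8.76 cmH2O.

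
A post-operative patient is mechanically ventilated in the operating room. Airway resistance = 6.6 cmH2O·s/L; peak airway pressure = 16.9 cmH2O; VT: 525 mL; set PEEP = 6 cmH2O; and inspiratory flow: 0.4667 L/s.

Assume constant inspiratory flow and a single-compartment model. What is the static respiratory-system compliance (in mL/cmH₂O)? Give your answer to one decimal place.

67.1

Equation of motion (constant flow): PIP = Vt/C + R·V̇ + PEEP.
Vt/C = PIP − R·V̇ − PEEP = 16.9 − 6.6×0.4667 − 6 = 16.9 − 3.08 − 6 = 7.82 cmH2O.
C = Vt / 7.82 = 525 / 7.82 = 67.136 mL/cmH2O.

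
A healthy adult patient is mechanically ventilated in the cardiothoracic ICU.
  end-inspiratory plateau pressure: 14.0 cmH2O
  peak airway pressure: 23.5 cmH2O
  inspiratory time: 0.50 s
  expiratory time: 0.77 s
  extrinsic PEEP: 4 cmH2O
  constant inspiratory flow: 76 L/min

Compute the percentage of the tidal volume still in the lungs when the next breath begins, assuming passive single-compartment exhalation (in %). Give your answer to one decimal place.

19.8

Flow: 76 L/min ÷ 60 = 1.2667 L/s.
Vt = flow × Ti = 1.2667 L/s × 0.50 s × 1000 mL/L = 633.35 mL.
R = (PIP − Pplat)/V̇ = (23.5 − 14.0) / 1.2667 = 9.5/1.2667 = 7.5 cmH2O·s/L.
C = Vt/(Pplat − PEEP) = 633.35 / (14.0 − 4) = 633.35/10.0 = 63.335 mL/cmH2O.
τ = R × C = 7.5 × 0.06334 L/cmH2O = 0.4751 s.
Fraction remaining at end-expiration = e^(−Te/τ) = e^(−0.77/0.4751) = 0.1978 → 19.78%.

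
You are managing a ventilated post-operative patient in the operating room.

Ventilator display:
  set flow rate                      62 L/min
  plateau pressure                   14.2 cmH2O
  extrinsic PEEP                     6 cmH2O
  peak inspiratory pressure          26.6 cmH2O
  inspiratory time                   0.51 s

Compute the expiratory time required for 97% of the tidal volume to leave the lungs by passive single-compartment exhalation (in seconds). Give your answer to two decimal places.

Flow: 62 L/min ÷ 60 = 1.0333 L/s.
Vt = flow × Ti = 1.0333 L/s × 0.51 s × 1000 mL/L = 526.98 mL.
R = (PIP − Pplat)/V̇ = (26.6 − 14.2) / 1.0333 = 12.4/1.0333 = 12.0 cmH2O·s/L.
C = Vt/(Pplat − PEEP) = 526.98 / (14.2 − 6) = 526.98/8.2 = 64.266 mL/cmH2O.
τ = R × C = 12.0 × 0.06427 L/cmH2O = 0.7712 s.
t = −τ·ln(1 − 0.97) = −0.7712·ln(0.03) = 2.704 s.

2.70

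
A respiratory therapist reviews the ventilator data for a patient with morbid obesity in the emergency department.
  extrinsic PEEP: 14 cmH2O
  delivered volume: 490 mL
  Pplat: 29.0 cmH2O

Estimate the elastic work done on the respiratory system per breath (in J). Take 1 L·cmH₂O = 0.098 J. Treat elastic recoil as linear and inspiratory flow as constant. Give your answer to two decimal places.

0.36

Elastic work ≈ ½ × (Pplat − PEEP) × Vt = 0.5 × (29.0 − 14) × 0.490 L = 0.5 × 15.0 × 0.490 = 3.675 L·cmH2O.
× 0.098 J/(L·cmH2O) → 0.3602 J.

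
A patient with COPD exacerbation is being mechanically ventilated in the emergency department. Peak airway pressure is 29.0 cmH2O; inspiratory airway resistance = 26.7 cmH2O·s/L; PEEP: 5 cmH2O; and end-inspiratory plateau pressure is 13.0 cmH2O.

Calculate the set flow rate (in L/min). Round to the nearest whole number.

flow = (PIP − Pplat) / Raw = (29.0 − 13.0) / 26.7 = 0.5993 L/s × 60 = 35.958 L/min.

36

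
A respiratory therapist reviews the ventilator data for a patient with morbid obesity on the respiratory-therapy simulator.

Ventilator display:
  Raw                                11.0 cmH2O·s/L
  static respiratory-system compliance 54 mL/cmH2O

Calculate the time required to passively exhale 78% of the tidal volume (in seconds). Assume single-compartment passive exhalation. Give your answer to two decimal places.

τ = R × C = 11.0 × 54 mL/cmH2O = 11.0 × 0.054 L/cmH2O = 0.594 s.
Exhaled fraction f = 1 − e^(−t/τ) → t = −τ·ln(1 − f) = −0.594·ln(0.22) = 0.8994 s.

0.90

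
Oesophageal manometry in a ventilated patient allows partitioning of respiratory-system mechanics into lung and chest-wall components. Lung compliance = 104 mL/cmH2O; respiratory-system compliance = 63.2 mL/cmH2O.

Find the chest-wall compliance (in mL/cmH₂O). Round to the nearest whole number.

1/Ccw = 1/Crs − 1/CL.
1/Ccw = 1/63.2 − 1/104 = 0.006207.
Ccw = 161.11 mL/cmH2O.

161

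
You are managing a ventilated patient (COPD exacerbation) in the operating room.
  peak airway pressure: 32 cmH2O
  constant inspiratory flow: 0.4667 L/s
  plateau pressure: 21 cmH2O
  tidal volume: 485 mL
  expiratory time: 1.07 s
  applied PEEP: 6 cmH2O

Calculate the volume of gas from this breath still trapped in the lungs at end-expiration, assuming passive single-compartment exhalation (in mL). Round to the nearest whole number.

119

R = (PIP − Pplat)/V̇ = (32 − 21) / 0.4667 = 11.0/0.4667 = 23.57 cmH2O·s/L.
C = Vt/(Pplat − PEEP) = 485.0 / (21 − 6) = 485.0/15.0 = 32.333 mL/cmH2O.
τ = R × C = 23.57 × 0.03233 L/cmH2O = 0.762 s.
Fraction remaining = e^(−Te/τ) = e^(−1.07/0.762) = 0.2456.
Trapped volume = 485.0 × 0.2456 = 119.12 mL.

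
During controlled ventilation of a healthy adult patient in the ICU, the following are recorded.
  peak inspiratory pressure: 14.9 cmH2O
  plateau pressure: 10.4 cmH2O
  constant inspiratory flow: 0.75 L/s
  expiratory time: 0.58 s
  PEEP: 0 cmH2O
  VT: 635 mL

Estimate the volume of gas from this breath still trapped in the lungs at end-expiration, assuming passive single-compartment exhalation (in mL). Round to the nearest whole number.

130

R = (PIP − Pplat)/V̇ = (14.9 − 10.4) / 0.75 = 4.5/0.75 = 6.0 cmH2O·s/L.
C = Vt/(Pplat − PEEP) = 635.0 / (10.4 − 0) = 635.0/10.4 = 61.058 mL/cmH2O.
τ = R × C = 6.0 × 0.06106 L/cmH2O = 0.3664 s.
Fraction remaining = e^(−Te/τ) = e^(−0.58/0.3664) = 0.2054.
Trapped volume = 635.0 × 0.2054 = 130.43 mL.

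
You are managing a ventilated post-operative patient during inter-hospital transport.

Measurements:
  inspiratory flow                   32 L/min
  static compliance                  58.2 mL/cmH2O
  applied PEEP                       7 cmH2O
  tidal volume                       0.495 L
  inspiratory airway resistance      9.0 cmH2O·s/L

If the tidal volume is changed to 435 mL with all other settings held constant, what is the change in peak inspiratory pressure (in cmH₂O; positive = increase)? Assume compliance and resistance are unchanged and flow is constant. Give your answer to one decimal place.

PIP = Vt/C + R·V̇ + PEEP (constant-flow equation of motion).
Only the elastic term changes: ΔPIP = ΔVt / C = (435 − 495) / 58.2 = -1.031 cmH2O.

-1.0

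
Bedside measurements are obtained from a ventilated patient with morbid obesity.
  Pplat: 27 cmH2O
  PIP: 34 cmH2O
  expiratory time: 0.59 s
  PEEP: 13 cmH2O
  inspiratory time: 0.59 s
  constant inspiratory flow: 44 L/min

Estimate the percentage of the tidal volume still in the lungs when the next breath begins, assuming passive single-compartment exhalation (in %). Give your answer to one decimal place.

Flow: 44 L/min ÷ 60 = 0.7333 L/s.
Vt = flow × Ti = 0.7333 L/s × 0.59 s × 1000 mL/L = 432.65 mL.
R = (PIP − Pplat)/V̇ = (34 − 27) / 0.7333 = 7.0/0.7333 = 9.546 cmH2O·s/L.
C = Vt/(Pplat − PEEP) = 432.65 / (27 − 13) = 432.65/14.0 = 30.904 mL/cmH2O.
τ = R × C = 9.546 × 0.0309 L/cmH2O = 0.295 s.
Fraction remaining at end-expiration = e^(−Te/τ) = e^(−0.59/0.295) = 0.1353 → 13.53%.

13.5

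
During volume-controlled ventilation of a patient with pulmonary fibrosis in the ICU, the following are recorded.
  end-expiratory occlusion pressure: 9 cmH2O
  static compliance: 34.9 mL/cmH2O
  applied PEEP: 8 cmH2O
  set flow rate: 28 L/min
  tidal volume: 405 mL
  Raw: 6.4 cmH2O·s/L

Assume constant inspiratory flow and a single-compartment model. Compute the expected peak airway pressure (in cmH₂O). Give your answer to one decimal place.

Flow: 28 L/min ÷ 60 = 0.4667 L/s.
Total PEEP = 9 cmH2O (set 8 + intrinsic 1); this is the baseline alveolar pressure.
Equation of motion (constant flow): PIP = Vt/C + R·V̇ + PEEP.
PIP = 405/34.9 + 6.4×0.4667 + 9 = 11.605 + 2.987 + 9 = 23.592 cmH2O.

23.6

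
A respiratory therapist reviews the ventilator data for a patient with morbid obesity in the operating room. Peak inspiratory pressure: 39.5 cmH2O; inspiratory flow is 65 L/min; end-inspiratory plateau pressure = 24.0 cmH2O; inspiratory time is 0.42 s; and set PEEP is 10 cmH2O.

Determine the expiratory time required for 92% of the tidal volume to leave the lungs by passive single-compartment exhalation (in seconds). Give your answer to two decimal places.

1.17

Flow: 65 L/min ÷ 60 = 1.0833 L/s.
Vt = flow × Ti = 1.0833 L/s × 0.42 s × 1000 mL/L = 454.99 mL.
R = (PIP − Pplat)/V̇ = (39.5 − 24.0) / 1.0833 = 15.5/1.0833 = 14.308 cmH2O·s/L.
C = Vt/(Pplat − PEEP) = 454.99 / (24.0 − 10) = 454.99/14.0 = 32.499 mL/cmH2O.
τ = R × C = 14.308 × 0.0325 L/cmH2O = 0.465 s.
t = −τ·ln(1 − 0.92) = −0.465·ln(0.08) = 1.174 s.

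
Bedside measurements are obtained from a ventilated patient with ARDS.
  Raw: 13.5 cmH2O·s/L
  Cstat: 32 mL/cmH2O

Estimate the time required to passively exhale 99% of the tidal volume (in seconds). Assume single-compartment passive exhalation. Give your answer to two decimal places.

1.99

τ = R × C = 13.5 × 32 mL/cmH2O = 13.5 × 0.032 L/cmH2O = 0.432 s.
Exhaled fraction f = 1 − e^(−t/τ) → t = −τ·ln(1 − f) = −0.432·ln(0.01) = 1.989 s.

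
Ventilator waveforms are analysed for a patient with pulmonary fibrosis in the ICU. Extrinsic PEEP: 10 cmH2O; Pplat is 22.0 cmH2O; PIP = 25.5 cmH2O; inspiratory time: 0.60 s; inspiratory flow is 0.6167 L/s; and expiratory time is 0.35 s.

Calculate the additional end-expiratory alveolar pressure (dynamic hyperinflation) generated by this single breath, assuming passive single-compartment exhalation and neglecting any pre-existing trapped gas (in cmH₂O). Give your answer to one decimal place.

1.6

Vt = flow × Ti = 0.6167 L/s × 0.60 s × 1000 mL/L = 370.02 mL.
R = (PIP − Pplat)/V̇ = (25.5 − 22.0) / 0.6167 = 3.5/0.6167 = 5.675 cmH2O·s/L.
C = Vt/(Pplat − PEEP) = 370.02 / (22.0 − 10) = 370.02/12.0 = 30.835 mL/cmH2O.
τ = R × C = 5.675 × 0.03084 L/cmH2O = 0.175 s.
Fraction remaining = e^(−Te/τ) = e^(−0.35/0.175) = 0.1353; trapped volume = 370.02 × 0.1353 = 50.064 mL.
Additional alveolar pressure from trapping ≈ V_trapped / C = 50.064 / 30.835 = 1.624 cmH2O.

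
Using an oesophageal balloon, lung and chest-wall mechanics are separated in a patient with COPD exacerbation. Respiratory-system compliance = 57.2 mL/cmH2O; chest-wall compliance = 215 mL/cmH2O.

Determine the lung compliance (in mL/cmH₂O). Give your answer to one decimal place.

1/CL = 1/Crs − 1/Ccw.
1/CL = 1/57.2 − 1/215 = 0.01283.
CL = 77.942 mL/cmH2O.

77.9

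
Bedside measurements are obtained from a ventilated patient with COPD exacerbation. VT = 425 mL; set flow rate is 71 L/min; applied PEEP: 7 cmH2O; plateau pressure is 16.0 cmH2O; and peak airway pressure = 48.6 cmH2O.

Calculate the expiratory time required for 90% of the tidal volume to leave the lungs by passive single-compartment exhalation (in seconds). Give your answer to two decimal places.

3.00

Flow: 71 L/min ÷ 60 = 1.1833 L/s.
R = (PIP − Pplat)/V̇ = (48.6 − 16.0) / 1.1833 = 32.6/1.1833 = 27.55 cmH2O·s/L.
C = Vt/(Pplat − PEEP) = 425.0 / (16.0 − 7) = 425.0/9.0 = 47.222 mL/cmH2O.
τ = R × C = 27.55 × 0.04722 L/cmH2O = 1.301 s.
t = −τ·ln(1 − 0.90) = −1.301·ln(0.1) = 2.996 s.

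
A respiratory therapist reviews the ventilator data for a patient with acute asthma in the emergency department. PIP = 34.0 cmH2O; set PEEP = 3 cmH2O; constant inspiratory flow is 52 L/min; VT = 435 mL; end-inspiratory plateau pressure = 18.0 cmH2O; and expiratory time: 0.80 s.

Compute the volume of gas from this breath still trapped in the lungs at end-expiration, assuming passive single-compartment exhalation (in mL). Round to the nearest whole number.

98

Flow: 52 L/min ÷ 60 = 0.8667 L/s.
R = (PIP − Pplat)/V̇ = (34.0 − 18.0) / 0.8667 = 16.0/0.8667 = 18.461 cmH2O·s/L.
C = Vt/(Pplat − PEEP) = 435.0 / (18.0 − 3) = 435.0/15.0 = 29.0 mL/cmH2O.
τ = R × C = 18.461 × 0.029 L/cmH2O = 0.5354 s.
Fraction remaining = e^(−Te/τ) = e^(−0.80/0.5354) = 0.2244.
Trapped volume = 435.0 × 0.2244 = 97.614 mL.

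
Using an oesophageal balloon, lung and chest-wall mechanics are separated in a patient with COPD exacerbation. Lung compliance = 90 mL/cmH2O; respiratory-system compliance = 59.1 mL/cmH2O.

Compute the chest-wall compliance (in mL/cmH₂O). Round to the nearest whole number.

172

1/Ccw = 1/Crs − 1/CL.
1/Ccw = 1/59.1 − 1/90 = 0.005809.
Ccw = 172.15 mL/cmH2O.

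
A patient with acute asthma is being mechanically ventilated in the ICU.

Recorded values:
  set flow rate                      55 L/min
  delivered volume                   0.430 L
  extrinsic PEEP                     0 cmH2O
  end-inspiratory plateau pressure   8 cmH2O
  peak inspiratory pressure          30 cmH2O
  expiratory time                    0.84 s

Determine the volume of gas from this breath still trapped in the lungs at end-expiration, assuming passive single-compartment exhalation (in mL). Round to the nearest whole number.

Flow: 55 L/min ÷ 60 = 0.9167 L/s.
R = (PIP − Pplat)/V̇ = (30 − 8) / 0.9167 = 22.0/0.9167 = 23.999 cmH2O·s/L.
C = Vt/(Pplat − PEEP) = 430.0 / (8 − 0) = 430.0/8.0 = 53.75 mL/cmH2O.
τ = R × C = 23.999 × 0.05375 L/cmH2O = 1.29 s.
Fraction remaining = e^(−Te/τ) = e^(−0.84/1.29) = 0.5214.
Trapped volume = 430.0 × 0.5214 = 224.2 mL.

224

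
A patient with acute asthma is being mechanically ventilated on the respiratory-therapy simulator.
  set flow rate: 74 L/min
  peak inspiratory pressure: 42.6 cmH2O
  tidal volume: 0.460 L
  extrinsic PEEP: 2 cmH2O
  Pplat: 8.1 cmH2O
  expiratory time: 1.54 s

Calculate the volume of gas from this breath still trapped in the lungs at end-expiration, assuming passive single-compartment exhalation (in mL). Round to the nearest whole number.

222

Flow: 74 L/min ÷ 60 = 1.2333 L/s.
R = (PIP − Pplat)/V̇ = (42.6 − 8.1) / 1.2333 = 34.5/1.2333 = 27.974 cmH2O·s/L.
C = Vt/(Pplat − PEEP) = 460.0 / (8.1 − 2) = 460.0/6.1 = 75.41 mL/cmH2O.
τ = R × C = 27.974 × 0.07541 L/cmH2O = 2.11 s.
Fraction remaining = e^(−Te/τ) = e^(−1.54/2.11) = 0.482.
Trapped volume = 460.0 × 0.482 = 221.72 mL.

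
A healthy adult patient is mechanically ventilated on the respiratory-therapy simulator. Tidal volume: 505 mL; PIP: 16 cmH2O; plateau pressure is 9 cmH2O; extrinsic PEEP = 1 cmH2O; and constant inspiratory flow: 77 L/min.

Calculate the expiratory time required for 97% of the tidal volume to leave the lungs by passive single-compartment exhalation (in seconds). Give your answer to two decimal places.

1.21

Flow: 77 L/min ÷ 60 = 1.2833 L/s.
R = (PIP − Pplat)/V̇ = (16 − 9) / 1.2833 = 7.0/1.2833 = 5.455 cmH2O·s/L.
C = Vt/(Pplat − PEEP) = 505.0 / (9 − 1) = 505.0/8.0 = 63.125 mL/cmH2O.
τ = R × C = 5.455 × 0.06313 L/cmH2O = 0.3444 s.
t = −τ·ln(1 − 0.97) = −0.3444·ln(0.03) = 1.208 s.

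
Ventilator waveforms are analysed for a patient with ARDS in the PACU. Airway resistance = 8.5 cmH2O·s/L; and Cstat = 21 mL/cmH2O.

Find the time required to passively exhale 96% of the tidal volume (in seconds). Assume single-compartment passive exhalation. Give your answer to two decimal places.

τ = R × C = 8.5 × 21 mL/cmH2O = 8.5 × 0.021 L/cmH2O = 0.1785 s.
Exhaled fraction f = 1 − e^(−t/τ) → t = −τ·ln(1 − f) = −0.1785·ln(0.04) = 0.5746 s.

0.57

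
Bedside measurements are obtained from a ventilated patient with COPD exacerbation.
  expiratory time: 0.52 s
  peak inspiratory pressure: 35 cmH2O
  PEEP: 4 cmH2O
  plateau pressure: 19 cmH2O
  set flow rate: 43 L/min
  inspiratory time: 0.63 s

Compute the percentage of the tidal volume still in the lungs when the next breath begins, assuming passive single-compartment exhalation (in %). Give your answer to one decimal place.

46.1

Flow: 43 L/min ÷ 60 = 0.7167 L/s.
Vt = flow × Ti = 0.7167 L/s × 0.63 s × 1000 mL/L = 451.52 mL.
R = (PIP − Pplat)/V̇ = (35 − 19) / 0.7167 = 16.0/0.7167 = 22.325 cmH2O·s/L.
C = Vt/(Pplat − PEEP) = 451.52 / (19 − 4) = 451.52/15.0 = 30.101 mL/cmH2O.
τ = R × C = 22.325 × 0.0301 L/cmH2O = 0.672 s.
Fraction remaining at end-expiration = e^(−Te/τ) = e^(−0.52/0.672) = 0.4613 → 46.13%.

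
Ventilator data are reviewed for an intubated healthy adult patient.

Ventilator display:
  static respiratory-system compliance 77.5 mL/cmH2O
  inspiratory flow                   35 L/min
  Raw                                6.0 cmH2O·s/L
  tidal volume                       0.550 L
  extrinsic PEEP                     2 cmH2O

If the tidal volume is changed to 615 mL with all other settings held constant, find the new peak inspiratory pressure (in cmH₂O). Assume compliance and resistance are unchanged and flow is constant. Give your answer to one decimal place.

13.4

Flow: 35 L/min ÷ 60 = 0.5833 L/s.
PIP = Vt/C + R·V̇ + PEEP (constant-flow equation of motion).
Only the elastic term changes: ΔPIP = ΔVt / C = (615 − 550) / 77.5 = 0.8387 cmH2O.
Original PIP = 550/77.5 + 6.0×0.5833 + 2 = 12.597 cmH2O; new PIP = 12.597 + (0.8387) = 13.436 cmH2O.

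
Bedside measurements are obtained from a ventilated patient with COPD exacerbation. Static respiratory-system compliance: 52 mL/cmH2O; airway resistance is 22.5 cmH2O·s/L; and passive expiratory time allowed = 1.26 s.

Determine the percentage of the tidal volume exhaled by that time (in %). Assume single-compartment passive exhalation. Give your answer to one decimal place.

τ = R × C = 22.5 × 52 mL/cmH2O = 22.5 × 0.052 L/cmH2O = 1.17 s.
Passive exhalation: V(t)/V₀ = e^(−t/τ) = e^(−1.26/1.17) = 0.3406.
Fraction exhaled = 1 − 0.3406 = 0.6594 → 65.94%.

65.9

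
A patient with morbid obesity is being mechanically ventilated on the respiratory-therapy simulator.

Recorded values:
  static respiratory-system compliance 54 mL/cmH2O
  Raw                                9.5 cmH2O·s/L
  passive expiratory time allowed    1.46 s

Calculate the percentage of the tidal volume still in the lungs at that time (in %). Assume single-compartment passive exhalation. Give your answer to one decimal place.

τ = R × C = 9.5 × 54 mL/cmH2O = 9.5 × 0.054 L/cmH2O = 0.513 s.
Passive exhalation: V(t)/V₀ = e^(−t/τ) = e^(−1.46/0.513) = 0.05808.
Fraction remaining = 0.05808 → 5.808%.

5.8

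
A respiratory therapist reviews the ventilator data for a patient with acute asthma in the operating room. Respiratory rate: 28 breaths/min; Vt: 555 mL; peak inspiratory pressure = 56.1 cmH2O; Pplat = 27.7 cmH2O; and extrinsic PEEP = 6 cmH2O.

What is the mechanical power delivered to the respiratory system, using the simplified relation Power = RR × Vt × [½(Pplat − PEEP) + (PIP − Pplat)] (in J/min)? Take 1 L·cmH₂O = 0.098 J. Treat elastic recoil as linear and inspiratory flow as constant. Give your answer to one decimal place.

Per-breath work = Vt × [½(Pplat−PEEP) + (PIP−Pplat)] = 0.555 × [0.5×21.7 + 28.4] = 0.555 × 39.25 = 21.784 L·cmH2O.
Power = 28 × 21.784 = 609.95 L·cmH2O/min.
× 0.098 J/(L·cmH2O) → 59.775 J/min.

59.8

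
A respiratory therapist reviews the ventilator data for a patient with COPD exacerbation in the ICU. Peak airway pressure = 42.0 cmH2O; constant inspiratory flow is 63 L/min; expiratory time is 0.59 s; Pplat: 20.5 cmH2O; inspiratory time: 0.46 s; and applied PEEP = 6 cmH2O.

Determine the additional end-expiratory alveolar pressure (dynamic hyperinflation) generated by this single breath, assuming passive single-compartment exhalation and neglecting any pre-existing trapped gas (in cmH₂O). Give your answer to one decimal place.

Flow: 63 L/min ÷ 60 = 1.05 L/s.
Vt = flow × Ti = 1.05 L/s × 0.46 s × 1000 mL/L = 483.0 mL.
R = (PIP − Pplat)/V̇ = (42.0 − 20.5) / 1.05 = 21.5/1.05 = 20.476 cmH2O·s/L.
C = Vt/(Pplat − PEEP) = 483.0 / (20.5 − 6) = 483.0/14.5 = 33.31 mL/cmH2O.
τ = R × C = 20.476 × 0.03331 L/cmH2O = 0.6821 s.
Fraction remaining = e^(−Te/τ) = e^(−0.59/0.6821) = 0.4211; trapped volume = 483.0 × 0.4211 = 203.39 mL.
Additional alveolar pressure from trapping ≈ V_trapped / C = 203.39 / 33.31 = 6.106 cmH2O.

6.1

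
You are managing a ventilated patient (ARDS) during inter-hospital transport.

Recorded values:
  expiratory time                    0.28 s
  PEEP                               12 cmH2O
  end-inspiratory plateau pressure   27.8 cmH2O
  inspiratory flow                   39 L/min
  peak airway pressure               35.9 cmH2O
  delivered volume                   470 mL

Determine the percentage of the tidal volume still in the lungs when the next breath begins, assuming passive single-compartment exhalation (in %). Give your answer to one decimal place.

47.0

Flow: 39 L/min ÷ 60 = 0.65 L/s.
R = (PIP − Pplat)/V̇ = (35.9 − 27.8) / 0.65 = 8.1/0.65 = 12.462 cmH2O·s/L.
C = Vt/(Pplat − PEEP) = 470.0 / (27.8 − 12) = 470.0/15.8 = 29.747 mL/cmH2O.
τ = R × C = 12.462 × 0.02975 L/cmH2O = 0.3707 s.
Fraction remaining at end-expiration = e^(−Te/τ) = e^(−0.28/0.3707) = 0.4699 → 46.99%.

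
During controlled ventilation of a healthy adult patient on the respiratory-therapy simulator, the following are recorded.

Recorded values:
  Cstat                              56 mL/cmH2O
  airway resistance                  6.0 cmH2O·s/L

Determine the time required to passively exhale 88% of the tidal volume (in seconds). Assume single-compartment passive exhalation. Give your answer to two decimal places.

0.71

τ = R × C = 6.0 × 56 mL/cmH2O = 6.0 × 0.056 L/cmH2O = 0.336 s.
Exhaled fraction f = 1 − e^(−t/τ) → t = −τ·ln(1 − f) = −0.336·ln(0.12) = 0.7124 s.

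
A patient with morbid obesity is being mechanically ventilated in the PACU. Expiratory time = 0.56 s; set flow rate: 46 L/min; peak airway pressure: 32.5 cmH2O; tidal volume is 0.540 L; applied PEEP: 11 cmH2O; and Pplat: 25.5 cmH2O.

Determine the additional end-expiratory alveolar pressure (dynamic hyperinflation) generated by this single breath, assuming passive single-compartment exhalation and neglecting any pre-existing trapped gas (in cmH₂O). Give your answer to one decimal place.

2.8

Flow: 46 L/min ÷ 60 = 0.7667 L/s.
R = (PIP − Pplat)/V̇ = (32.5 − 25.5) / 0.7667 = 7.0/0.7667 = 9.13 cmH2O·s/L.
C = Vt/(Pplat − PEEP) = 540.0 / (25.5 − 11) = 540.0/14.5 = 37.241 mL/cmH2O.
τ = R × C = 9.13 × 0.03724 L/cmH2O = 0.34 s.
Fraction remaining = e^(−Te/τ) = e^(−0.56/0.34) = 0.1926; trapped volume = 540.0 × 0.1926 = 104.0 mL.
Additional alveolar pressure from trapping ≈ V_trapped / C = 104.0 / 37.241 = 2.793 cmH2O.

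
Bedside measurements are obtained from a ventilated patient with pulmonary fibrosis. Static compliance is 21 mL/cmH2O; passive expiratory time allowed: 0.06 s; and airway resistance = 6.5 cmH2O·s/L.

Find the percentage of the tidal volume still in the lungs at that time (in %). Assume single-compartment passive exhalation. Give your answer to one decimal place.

τ = R × C = 6.5 × 21 mL/cmH2O = 6.5 × 0.021 L/cmH2O = 0.1365 s.
Passive exhalation: V(t)/V₀ = e^(−t/τ) = e^(−0.06/0.1365) = 0.6443.
Fraction remaining = 0.6443 → 64.43%.

64.4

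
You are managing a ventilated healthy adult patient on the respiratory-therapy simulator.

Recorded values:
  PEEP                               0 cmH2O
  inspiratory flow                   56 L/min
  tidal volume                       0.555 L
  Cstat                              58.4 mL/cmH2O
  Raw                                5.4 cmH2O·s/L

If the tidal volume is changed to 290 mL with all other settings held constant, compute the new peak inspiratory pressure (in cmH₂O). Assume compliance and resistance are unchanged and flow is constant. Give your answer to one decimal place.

10.0

Flow: 56 L/min ÷ 60 = 0.9333 L/s.
PIP = Vt/C + R·V̇ + PEEP (constant-flow equation of motion).
Only the elastic term changes: ΔPIP = ΔVt / C = (290 − 555) / 58.4 = -4.538 cmH2O.
Original PIP = 555/58.4 + 5.4×0.9333 + 0 = 14.543 cmH2O; new PIP = 14.543 + (-4.538) = 10.005 cmH2O.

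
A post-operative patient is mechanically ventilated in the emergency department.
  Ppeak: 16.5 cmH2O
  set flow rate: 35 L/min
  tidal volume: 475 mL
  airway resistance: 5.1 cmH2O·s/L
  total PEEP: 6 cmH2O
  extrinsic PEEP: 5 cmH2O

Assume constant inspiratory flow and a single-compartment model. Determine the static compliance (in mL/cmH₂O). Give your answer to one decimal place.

Flow: 35 L/min ÷ 60 = 0.5833 L/s.
Total PEEP = 6 cmH2O (set 5 + intrinsic 1); this is the baseline alveolar pressure.
Equation of motion (constant flow): PIP = Vt/C + R·V̇ + PEEP.
Vt/C = PIP − R·V̇ − PEEP = 16.5 − 5.1×0.5833 − 6 = 16.5 − 2.975 − 6 = 7.525 cmH2O.
C = Vt / 7.525 = 475 / 7.525 = 63.123 mL/cmH2O.

63.1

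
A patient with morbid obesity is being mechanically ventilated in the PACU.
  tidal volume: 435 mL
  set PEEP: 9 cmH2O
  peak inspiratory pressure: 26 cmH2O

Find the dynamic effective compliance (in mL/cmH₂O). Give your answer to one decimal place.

Dynamic compliance = Vt / (PIP − PEEP) = 435 / (26 − 9) = 435 / 17.0 = 25.588 mL/cmH2O.

25.6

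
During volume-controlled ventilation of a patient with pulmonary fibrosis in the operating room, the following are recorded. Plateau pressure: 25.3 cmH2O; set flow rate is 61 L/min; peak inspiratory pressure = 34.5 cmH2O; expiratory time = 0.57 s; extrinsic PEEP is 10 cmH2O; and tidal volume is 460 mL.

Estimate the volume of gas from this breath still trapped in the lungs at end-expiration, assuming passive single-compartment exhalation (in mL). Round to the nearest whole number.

Flow: 61 L/min ÷ 60 = 1.0167 L/s.
R = (PIP − Pplat)/V̇ = (34.5 − 25.3) / 1.0167 = 9.2/1.0167 = 9.049 cmH2O·s/L.
C = Vt/(Pplat − PEEP) = 460.0 / (25.3 − 10) = 460.0/15.3 = 30.065 mL/cmH2O.
τ = R × C = 9.049 × 0.03007 L/cmH2O = 0.2721 s.
Fraction remaining = e^(−Te/τ) = e^(−0.57/0.2721) = 0.1231.
Trapped volume = 460.0 × 0.1231 = 56.626 mL.

57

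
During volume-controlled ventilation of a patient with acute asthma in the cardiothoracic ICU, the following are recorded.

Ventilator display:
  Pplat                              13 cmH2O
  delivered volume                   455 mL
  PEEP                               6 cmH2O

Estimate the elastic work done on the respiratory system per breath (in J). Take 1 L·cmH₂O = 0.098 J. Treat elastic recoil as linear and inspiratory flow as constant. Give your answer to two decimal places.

Elastic work ≈ ½ × (Pplat − PEEP) × Vt = 0.5 × (13 − 6) × 0.455 L = 0.5 × 7.0 × 0.455 = 1.593 L·cmH2O.
× 0.098 J/(L·cmH2O) → 0.1561 J.

0.16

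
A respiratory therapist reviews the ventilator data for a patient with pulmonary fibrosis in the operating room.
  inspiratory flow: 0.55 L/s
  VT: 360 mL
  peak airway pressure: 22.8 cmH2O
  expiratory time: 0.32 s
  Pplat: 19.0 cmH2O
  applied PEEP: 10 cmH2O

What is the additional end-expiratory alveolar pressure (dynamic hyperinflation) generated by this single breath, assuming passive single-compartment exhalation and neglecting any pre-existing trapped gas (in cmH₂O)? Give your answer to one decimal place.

R = (PIP − Pplat)/V̇ = (22.8 − 19.0) / 0.55 = 3.8/0.55 = 6.909 cmH2O·s/L.
C = Vt/(Pplat − PEEP) = 360.0 / (19.0 − 10) = 360.0/9.0 = 40.0 mL/cmH2O.
τ = R × C = 6.909 × 0.04 L/cmH2O = 0.2764 s.
Fraction remaining = e^(−Te/τ) = e^(−0.32/0.2764) = 0.3142; trapped volume = 360.0 × 0.3142 = 113.11 mL.
Additional alveolar pressure from trapping ≈ V_trapped / C = 113.11 / 40.0 = 2.828 cmH2O.

2.8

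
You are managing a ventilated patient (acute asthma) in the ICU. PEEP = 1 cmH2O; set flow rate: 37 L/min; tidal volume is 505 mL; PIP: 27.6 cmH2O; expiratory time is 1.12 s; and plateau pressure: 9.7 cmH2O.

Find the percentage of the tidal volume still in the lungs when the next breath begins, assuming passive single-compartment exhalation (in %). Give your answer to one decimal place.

Flow: 37 L/min ÷ 60 = 0.6167 L/s.
R = (PIP − Pplat)/V̇ = (27.6 − 9.7) / 0.6167 = 17.9/0.6167 = 29.025 cmH2O·s/L.
C = Vt/(Pplat − PEEP) = 505.0 / (9.7 − 1) = 505.0/8.7 = 58.046 mL/cmH2O.
τ = R × C = 29.025 × 0.05805 L/cmH2O = 1.685 s.
Fraction remaining at end-expiration = e^(−Te/τ) = e^(−1.12/1.685) = 0.5144 → 51.44%.

51.4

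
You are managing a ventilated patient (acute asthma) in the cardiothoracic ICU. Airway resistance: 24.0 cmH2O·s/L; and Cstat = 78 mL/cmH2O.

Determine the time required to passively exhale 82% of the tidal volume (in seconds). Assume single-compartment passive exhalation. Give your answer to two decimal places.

3.21

τ = R × C = 24.0 × 78 mL/cmH2O = 24.0 × 0.078 L/cmH2O = 1.872 s.
Exhaled fraction f = 1 − e^(−t/τ) → t = −τ·ln(1 − f) = −1.872·ln(0.18) = 3.21 s.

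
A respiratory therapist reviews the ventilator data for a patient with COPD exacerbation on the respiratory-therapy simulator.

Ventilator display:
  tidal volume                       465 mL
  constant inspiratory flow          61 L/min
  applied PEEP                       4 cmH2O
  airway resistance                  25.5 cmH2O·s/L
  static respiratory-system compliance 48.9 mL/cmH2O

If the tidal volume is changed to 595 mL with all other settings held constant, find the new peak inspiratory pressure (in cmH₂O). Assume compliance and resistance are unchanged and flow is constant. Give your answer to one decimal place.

42.1

Flow: 61 L/min ÷ 60 = 1.0167 L/s.
PIP = Vt/C + R·V̇ + PEEP (constant-flow equation of motion).
Only the elastic term changes: ΔPIP = ΔVt / C = (595 − 465) / 48.9 = 2.658 cmH2O.
Original PIP = 465/48.9 + 25.5×1.0167 + 4 = 39.435 cmH2O; new PIP = 39.435 + (2.658) = 42.093 cmH2O.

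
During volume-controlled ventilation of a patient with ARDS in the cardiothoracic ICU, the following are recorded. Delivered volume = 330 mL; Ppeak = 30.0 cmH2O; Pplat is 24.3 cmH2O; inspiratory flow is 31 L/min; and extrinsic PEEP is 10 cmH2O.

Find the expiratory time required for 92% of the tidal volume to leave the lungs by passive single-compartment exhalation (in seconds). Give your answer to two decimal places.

Flow: 31 L/min ÷ 60 = 0.5167 L/s.
R = (PIP − Pplat)/V̇ = (30.0 − 24.3) / 0.5167 = 5.7/0.5167 = 11.032 cmH2O·s/L.
C = Vt/(Pplat − PEEP) = 330.0 / (24.3 − 10) = 330.0/14.3 = 23.077 mL/cmH2O.
τ = R × C = 11.032 × 0.02308 L/cmH2O = 0.2546 s.
t = −τ·ln(1 − 0.92) = −0.2546·ln(0.08) = 0.6431 s.

0.64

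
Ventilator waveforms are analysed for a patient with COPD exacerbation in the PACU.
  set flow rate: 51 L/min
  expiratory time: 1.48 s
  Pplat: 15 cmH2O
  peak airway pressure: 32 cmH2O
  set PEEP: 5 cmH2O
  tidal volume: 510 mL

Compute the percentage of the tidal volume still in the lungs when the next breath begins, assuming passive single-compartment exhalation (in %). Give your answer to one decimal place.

23.4

Flow: 51 L/min ÷ 60 = 0.85 L/s.
R = (PIP − Pplat)/V̇ = (32 − 15) / 0.85 = 17.0/0.85 = 20.0 cmH2O·s/L.
C = Vt/(Pplat − PEEP) = 510.0 / (15 − 5) = 510.0/10.0 = 51.0 mL/cmH2O.
τ = R × C = 20.0 × 0.051 L/cmH2O = 1.02 s.
Fraction remaining at end-expiration = e^(−Te/τ) = e^(−1.48/1.02) = 0.2343 → 23.43%.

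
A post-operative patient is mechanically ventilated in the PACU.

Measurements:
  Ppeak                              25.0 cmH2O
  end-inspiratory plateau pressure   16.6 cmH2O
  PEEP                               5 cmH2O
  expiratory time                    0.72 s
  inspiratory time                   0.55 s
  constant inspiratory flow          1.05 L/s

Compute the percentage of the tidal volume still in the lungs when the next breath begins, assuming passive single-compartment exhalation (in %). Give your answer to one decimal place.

16.4

Vt = flow × Ti = 1.05 L/s × 0.55 s × 1000 mL/L = 577.5 mL.
R = (PIP − Pplat)/V̇ = (25.0 − 16.6) / 1.05 = 8.4/1.05 = 8.0 cmH2O·s/L.
C = Vt/(Pplat − PEEP) = 577.5 / (16.6 − 5) = 577.5/11.6 = 49.784 mL/cmH2O.
τ = R × C = 8.0 × 0.04978 L/cmH2O = 0.3982 s.
Fraction remaining at end-expiration = e^(−Te/τ) = e^(−0.72/0.3982) = 0.164 → 16.4%.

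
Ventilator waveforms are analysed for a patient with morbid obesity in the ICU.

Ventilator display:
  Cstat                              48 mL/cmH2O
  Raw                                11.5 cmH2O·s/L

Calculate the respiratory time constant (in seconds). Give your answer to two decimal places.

0.55

τ = R × C = 11.5 × 48 mL/cmH2O = 11.5 × 0.048 L/cmH2O = 0.552 s.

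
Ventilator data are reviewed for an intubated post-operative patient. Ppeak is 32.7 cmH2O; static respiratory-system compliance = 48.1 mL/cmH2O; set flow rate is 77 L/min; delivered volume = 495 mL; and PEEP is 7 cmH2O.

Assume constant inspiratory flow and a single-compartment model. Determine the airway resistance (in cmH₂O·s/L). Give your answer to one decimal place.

Flow: 77 L/min ÷ 60 = 1.2833 L/s.
Equation of motion (constant flow): PIP = Vt/C + R·V̇ + PEEP.
R·V̇ = PIP − Vt/C − PEEP = 32.7 − 495/48.1 − 7 = 32.7 − 10.291 − 7 = 15.409 cmH2O.
R = 15.409 / 1.2833 = 12.007 cmH2O·s/L.

12.0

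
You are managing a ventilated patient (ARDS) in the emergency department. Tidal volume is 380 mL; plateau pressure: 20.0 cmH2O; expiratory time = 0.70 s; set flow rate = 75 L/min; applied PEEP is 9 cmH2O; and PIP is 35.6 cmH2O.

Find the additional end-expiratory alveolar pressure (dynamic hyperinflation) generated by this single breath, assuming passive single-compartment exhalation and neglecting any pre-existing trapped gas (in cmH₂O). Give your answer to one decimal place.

2.2

Flow: 75 L/min ÷ 60 = 1.25 L/s.
R = (PIP − Pplat)/V̇ = (35.6 − 20.0) / 1.25 = 15.6/1.25 = 12.48 cmH2O·s/L.
C = Vt/(Pplat − PEEP) = 380.0 / (20.0 − 9) = 380.0/11.0 = 34.545 mL/cmH2O.
τ = R × C = 12.48 × 0.03455 L/cmH2O = 0.4312 s.
Fraction remaining = e^(−Te/τ) = e^(−0.70/0.4312) = 0.1972; trapped volume = 380.0 × 0.1972 = 74.936 mL.
Additional alveolar pressure from trapping ≈ V_trapped / C = 74.936 / 34.545 = 2.169 cmH2O.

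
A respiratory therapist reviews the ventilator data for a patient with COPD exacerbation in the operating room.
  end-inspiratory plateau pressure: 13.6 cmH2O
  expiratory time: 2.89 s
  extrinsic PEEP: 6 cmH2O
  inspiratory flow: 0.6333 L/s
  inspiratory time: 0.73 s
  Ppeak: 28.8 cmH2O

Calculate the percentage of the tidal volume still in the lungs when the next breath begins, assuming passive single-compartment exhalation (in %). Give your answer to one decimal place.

Vt = flow × Ti = 0.6333 L/s × 0.73 s × 1000 mL/L = 462.31 mL.
R = (PIP − Pplat)/V̇ = (28.8 − 13.6) / 0.6333 = 15.2/0.6333 = 24.001 cmH2O·s/L.
C = Vt/(Pplat − PEEP) = 462.31 / (13.6 − 6) = 462.31/7.6 = 60.83 mL/cmH2O.
τ = R × C = 24.001 × 0.06083 L/cmH2O = 1.46 s.
Fraction remaining at end-expiration = e^(−Te/τ) = e^(−2.89/1.46) = 0.1381 → 13.81%.

13.8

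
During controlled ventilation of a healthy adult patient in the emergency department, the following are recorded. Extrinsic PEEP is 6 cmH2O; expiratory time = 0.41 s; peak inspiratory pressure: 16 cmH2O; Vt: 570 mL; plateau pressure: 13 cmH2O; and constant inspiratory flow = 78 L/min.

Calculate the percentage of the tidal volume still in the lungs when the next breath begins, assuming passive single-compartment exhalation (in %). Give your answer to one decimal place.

11.3

Flow: 78 L/min ÷ 60 = 1.3 L/s.
R = (PIP − Pplat)/V̇ = (16 − 13) / 1.3 = 3.0/1.3 = 2.308 cmH2O·s/L.
C = Vt/(Pplat − PEEP) = 570.0 / (13 − 6) = 570.0/7.0 = 81.429 mL/cmH2O.
τ = R × C = 2.308 × 0.08143 L/cmH2O = 0.1879 s.
Fraction remaining at end-expiration = e^(−Te/τ) = e^(−0.41/0.1879) = 0.1128 → 11.28%.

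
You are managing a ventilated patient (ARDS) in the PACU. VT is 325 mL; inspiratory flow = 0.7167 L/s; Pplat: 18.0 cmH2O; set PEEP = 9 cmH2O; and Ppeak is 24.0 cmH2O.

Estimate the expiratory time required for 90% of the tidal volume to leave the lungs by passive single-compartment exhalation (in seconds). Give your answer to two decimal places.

0.70

R = (PIP − Pplat)/V̇ = (24.0 − 18.0) / 0.7167 = 6.0/0.7167 = 8.372 cmH2O·s/L.
C = Vt/(Pplat − PEEP) = 325.0 / (18.0 − 9) = 325.0/9.0 = 36.111 mL/cmH2O.
τ = R × C = 8.372 × 0.03611 L/cmH2O = 0.3023 s.
t = −τ·ln(1 − 0.90) = −0.3023·ln(0.1) = 0.6961 s.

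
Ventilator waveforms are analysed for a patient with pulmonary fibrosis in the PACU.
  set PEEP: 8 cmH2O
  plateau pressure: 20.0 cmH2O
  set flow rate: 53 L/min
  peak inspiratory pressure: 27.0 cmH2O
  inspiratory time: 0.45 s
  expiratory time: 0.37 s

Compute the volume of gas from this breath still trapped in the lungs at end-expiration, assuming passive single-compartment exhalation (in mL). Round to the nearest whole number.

Flow: 53 L/min ÷ 60 = 0.8833 L/s.
Vt = flow × Ti = 0.8833 L/s × 0.45 s × 1000 mL/L = 397.49 mL.
R = (PIP − Pplat)/V̇ = (27.0 − 20.0) / 0.8833 = 7.0/0.8833 = 7.925 cmH2O·s/L.
C = Vt/(Pplat − PEEP) = 397.49 / (20.0 − 8) = 397.49/12.0 = 33.124 mL/cmH2O.
τ = R × C = 7.925 × 0.03312 L/cmH2O = 0.2625 s.
Fraction remaining = e^(−Te/τ) = e^(−0.37/0.2625) = 0.2443.
Trapped volume = 397.49 × 0.2443 = 97.107 mL.

97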